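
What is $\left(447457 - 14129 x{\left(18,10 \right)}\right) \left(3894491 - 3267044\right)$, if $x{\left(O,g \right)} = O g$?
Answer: $-1314980207061$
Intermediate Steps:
$\left(447457 - 14129 x{\left(18,10 \right)}\right) \left(3894491 - 3267044\right) = \left(447457 - 14129 \cdot 18 \cdot 10\right) \left(3894491 - 3267044\right) = \left(447457 - 2543220\right) 627447 = \left(-2095763\right) 627447 = -1314980207061$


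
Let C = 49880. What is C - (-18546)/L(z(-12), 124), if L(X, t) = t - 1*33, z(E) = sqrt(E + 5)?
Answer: 4557626/91 ≈ 50084.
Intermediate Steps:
z(E) = sqrt(5 + E)
L(X, t) = -33 + t (L(X, t) = t - 33 = -33 + t)
C - (-18546)/L(z(-12), 124) = 49880 - (-18546)/(-33 + 124) = 49880 - (-18546)/91 = 49880 - 1*(-18546/91) = 49880 + 18546/91 = 4557626/91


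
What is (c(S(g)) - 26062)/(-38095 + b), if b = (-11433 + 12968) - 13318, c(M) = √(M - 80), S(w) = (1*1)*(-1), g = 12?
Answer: 13031/24939 - I/5542 ≈ 0.52252 - 0.00018044*I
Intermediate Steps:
S(w) = -1 (S(w) = 1*(-1) = -1)
c(M) = √(-80 + M)
b = -11783 (b = 1535 - 13318 = -11783)
(c(S(g)) - 26062)/(-38095 + b) = (√(-80 - 1) - 26062)/(-38095 - 11783) = (√(-81) - 26062)/(-49878) = (9*I - 26062)*(-1/49878) = (-26062 + 9*I)*(-1/49878) = 13031/24939 - I/5542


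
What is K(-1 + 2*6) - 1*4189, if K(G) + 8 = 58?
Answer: -4139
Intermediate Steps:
K(G) = 50 (K(G) = -8 + 58 = 50)
K(-1 + 2*6) - 1*4189 = 50 - 1*4189 = 50 - 4189 = -4139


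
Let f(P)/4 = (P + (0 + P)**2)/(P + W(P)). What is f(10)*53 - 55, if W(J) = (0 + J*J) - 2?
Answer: 4345/27 ≈ 160.93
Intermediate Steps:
W(J) = -2 + J**2 (W(J) = (0 + J**2) - 2 = J**2 - 2 = -2 + J**2)
f(P) = 4*(P + P**2)/(-2 + P + P**2) (f(P) = 4*((P + (0 + P)**2)/(P + (-2 + P**2))) = 4*((P + P**2)/(-2 + P + P**2)) = 4*(P + P**2)/(-2 + P + P**2))
f(10)*53 - 55 = (4*10*(1 + 10)/(-2 + 10 + 10**2))*53 - 55 = (4*10*11/(-2 + 10 + 100))*53 - 55 = (4*10*11/108)*53 - 55 = (4*10*(1/108)*11)*53 - 55 = (110/27)*53 - 55 = 5830/27 - 55 = 4345/27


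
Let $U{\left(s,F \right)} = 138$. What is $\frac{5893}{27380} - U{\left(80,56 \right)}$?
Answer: $- \frac{3772547}{27380} \approx -137.78$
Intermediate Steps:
$\frac{5893}{27380} - U{\left(80,56 \right)} = \frac{5893}{27380} - 138 = - \frac{3772547}{27380}$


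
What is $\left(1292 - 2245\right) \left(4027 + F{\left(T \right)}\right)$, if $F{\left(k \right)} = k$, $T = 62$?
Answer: $-3896817$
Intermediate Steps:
$\left(1292 - 2245\right) \left(4027 + F{\left(T \right)}\right) = \left(1292 - 2245\right) \left(4027 + 62\right) = \left(-953\right) 4089 = -3896817$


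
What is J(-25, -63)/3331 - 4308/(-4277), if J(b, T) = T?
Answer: 14080497/14246687 ≈ 0.98833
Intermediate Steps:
J(-25, -63)/3331 - 4308/(-4277) = -63/3331 - 4308/(-4277) = -63*1/3331 - 4308*(-1/4277) = -63/3331 + 4308/4277 = 14080497/14246687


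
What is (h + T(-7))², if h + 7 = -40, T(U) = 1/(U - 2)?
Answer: 179776/81 ≈ 2219.5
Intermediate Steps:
T(U) = 1/(-2 + U)
h = -47 (h = -7 - 40 = -47)
(h + T(-7))² = (-47 + 1/(-2 - 7))² = (-47 + 1/(-9))² = (-47 - ⅑)² = (-424/9)² = 179776/81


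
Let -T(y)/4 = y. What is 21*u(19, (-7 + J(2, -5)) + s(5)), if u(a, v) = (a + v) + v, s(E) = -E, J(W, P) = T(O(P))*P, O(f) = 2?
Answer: 1575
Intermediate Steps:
T(y) = -4*y
J(W, P) = -8*P (J(W, P) = (-4*2)*P = -8*P)
u(a, v) = a + 2*v
21*u(19, (-7 + J(2, -5)) + s(5)) = 21*(19 + 2*((-7 - 8*(-5)) - 1*5)) = 21*(19 + 2*((-7 + 40) - 5)) = 21*(19 + 2*(33 - 5)) = 21*(19 + 2*28) = 21*(19 + 56) = 21*75 = 1575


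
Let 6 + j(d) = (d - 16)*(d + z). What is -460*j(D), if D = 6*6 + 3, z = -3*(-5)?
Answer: -568560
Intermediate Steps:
z = 15
D = 39 (D = 36 + 3 = 39)
j(d) = -6 + (-16 + d)*(15 + d) (j(d) = -6 + (d - 16)*(d + 15) = -6 + (-16 + d)*(15 + d))
-460*j(D) = -460*(-246 + 39² - 1*39) = -460*(-246 + 1521 - 39) = -460*1236 = -568560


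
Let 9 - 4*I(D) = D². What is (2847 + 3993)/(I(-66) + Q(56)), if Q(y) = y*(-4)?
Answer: -27360/5243 ≈ -5.2184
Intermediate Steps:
Q(y) = -4*y
I(D) = 9/4 - D²/4
(2847 + 3993)/(I(-66) + Q(56)) = (2847 + 3993)/((9/4 - ¼*(-66)²) - 4*56) = 6840/((9/4 - ¼*4356) - 224) = 6840/((9/4 - 1089) - 224) = 6840/(-4347/4 - 224) = 6840/(-5243/4) = 6840*(-4/5243) = -27360/5243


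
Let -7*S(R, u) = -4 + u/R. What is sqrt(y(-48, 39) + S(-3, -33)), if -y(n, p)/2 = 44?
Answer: I*sqrt(89) ≈ 9.434*I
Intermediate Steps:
y(n, p) = -88 (y(n, p) = -2*44 = -88)
S(R, u) = 4/7 - u/(7*R) (S(R, u) = -(-4 + u/R)/7 = 4/7 - u/(7*R))
sqrt(y(-48, 39) + S(-3, -33)) = sqrt(-88 + (1/7)*(-1*(-33) + 4*(-3))/(-3)) = sqrt(-88 + (1/7)*(-1/3)*(33 - 12)) = sqrt(-88 + (1/7)*(-1/3)*21) = sqrt(-88 - 1) = sqrt(-89) = I*sqrt(89)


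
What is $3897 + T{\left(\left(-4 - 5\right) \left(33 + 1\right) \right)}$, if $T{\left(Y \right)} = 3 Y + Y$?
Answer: $2673$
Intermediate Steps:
$T{\left(Y \right)} = 4 Y$
$3897 + T{\left(\left(-4 - 5\right) \left(33 + 1\right) \right)} = 3897 + 4 \left(-4 - 5\right) \left(33 + 1\right) = 3897 + 4 \left(\left(-9\right) 34\right) = 3897 + 4 \left(-306\right) = 3897 - 1224 = 2673$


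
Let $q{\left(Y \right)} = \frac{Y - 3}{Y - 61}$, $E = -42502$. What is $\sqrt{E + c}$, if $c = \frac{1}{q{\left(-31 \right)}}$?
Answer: $\frac{2 i \sqrt{3070574}}{17} \approx 206.15 i$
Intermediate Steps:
$q{\left(Y \right)} = \frac{-3 + Y}{-61 + Y}$
$c = \frac{46}{17}$ ($c = \frac{1}{\frac{1}{-61 - 31} \left(-3 - 31\right)} = \frac{1}{\frac{1}{-92} \left(-34\right)} = \frac{1}{\left(- \frac{1}{92}\right) \left(-34\right)} = \frac{1}{\frac{17}{46}} = \frac{46}{17} \approx 2.7059$)
$\sqrt{E + c} = \sqrt{-42502 + \frac{46}{17}} = \sqrt{- \frac{722488}{17}} = \frac{2 i \sqrt{3070574}}{17}$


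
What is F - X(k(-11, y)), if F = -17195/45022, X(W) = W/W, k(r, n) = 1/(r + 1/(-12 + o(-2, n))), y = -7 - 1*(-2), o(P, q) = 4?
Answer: -62217/45022 ≈ -1.3819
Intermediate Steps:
y = -5 (y = -7 + 2 = -5)
k(r, n) = 1/(-1/8 + r) (k(r, n) = 1/(r + 1/(-12 + 4)) = 1/(r + 1/(-8)) = 1/(r - 1/8) = 1/(-1/8 + r))
X(W) = 1
F = -17195/45022 (F = -17195*1/45022 = -17195/45022 ≈ -0.38192)
F - X(k(-11, y)) = -17195/45022 - 1*1 = -17195/45022 - 1 = -62217/45022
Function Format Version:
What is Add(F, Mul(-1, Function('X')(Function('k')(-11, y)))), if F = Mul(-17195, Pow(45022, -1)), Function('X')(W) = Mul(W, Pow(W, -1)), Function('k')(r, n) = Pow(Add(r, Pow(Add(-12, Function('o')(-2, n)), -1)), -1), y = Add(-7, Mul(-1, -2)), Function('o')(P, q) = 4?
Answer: Rational(-62217, 45022) ≈ -1.3819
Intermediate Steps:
y = -5 (y = Add(-7, 2) = -5)
Function('k')(r, n) = Pow(Add(Rational(-1, 8), r), -1) (Function('k')(r, n) = Pow(Add(r, Pow(Add(-12, 4), -1)), -1) = Pow(Add(r, Pow(-8, -1)), -1) = Pow(Add(r, Rational(-1, 8)), -1) = Pow(Add(Rational(-1, 8), r), -1))
Function('X')(W) = 1
F = Rational(-17195, 45022) (F = Mul(-17195, Rational(1, 45022)) = Rational(-17195, 45022) ≈ -0.38192)
Add(F, Mul(-1, Function('X')(Function('k')(-11, y)))) = Add(Rational(-17195, 45022), Mul(-1, 1)) = Add(Rational(-17195, 45022), -1) = Rational(-62217, 45022)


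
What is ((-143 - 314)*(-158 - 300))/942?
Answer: 104653/471 ≈ 222.19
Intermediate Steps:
((-143 - 314)*(-158 - 300))/942 = -457*(-458)*(1/942) = 209306*(1/942) = 104653/471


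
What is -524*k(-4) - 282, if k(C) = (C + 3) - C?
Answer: -1854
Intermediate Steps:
k(C) = 3 (k(C) = (3 + C) - C = 3)
-524*k(-4) - 282 = -524*3 - 282 = -1572 - 282 = -1854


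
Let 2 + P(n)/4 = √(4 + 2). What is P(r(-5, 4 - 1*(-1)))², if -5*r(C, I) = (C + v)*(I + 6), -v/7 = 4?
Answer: 160 - 64*√6 ≈ 3.2327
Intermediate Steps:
v = -28 (v = -7*4 = -28)
r(C, I) = -(-28 + C)*(6 + I)/5 (r(C, I) = -(C - 28)*(I + 6)/5 = -(-28 + C)*(6 + I)/5)
P(n) = -8 + 4*√6 (P(n) = -8 + 4*√(4 + 2) = -8 + 4*√6)
P(r(-5, 4 - 1*(-1)))² = (-8 + 4*√6)²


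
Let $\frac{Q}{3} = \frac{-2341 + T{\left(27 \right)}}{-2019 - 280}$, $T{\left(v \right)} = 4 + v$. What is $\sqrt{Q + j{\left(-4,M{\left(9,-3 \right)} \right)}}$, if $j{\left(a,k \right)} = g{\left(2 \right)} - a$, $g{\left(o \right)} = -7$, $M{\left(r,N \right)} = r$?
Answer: $\frac{\sqrt{627}}{209} \approx 0.11981$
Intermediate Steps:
$Q = \frac{630}{209}$ ($Q = 3 \frac{-2341 + \left(4 + 27\right)}{-2019 - 280} = 3 \frac{-2341 + 31}{-2299} = 3 \left(\left(-2310\right) \left(- \frac{1}{2299}\right)\right) = 3 \cdot \frac{210}{209} = \frac{630}{209} \approx 3.0144$)
$j{\left(a,k \right)} = -7 - a$
$\sqrt{Q + j{\left(-4,M{\left(9,-3 \right)} \right)}} = \sqrt{\frac{630}{209} - 3} = \sqrt{\frac{3}{209}} = \frac{\sqrt{627}}{209}$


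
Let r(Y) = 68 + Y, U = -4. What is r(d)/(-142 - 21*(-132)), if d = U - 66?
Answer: -1/1315 ≈ -0.00076046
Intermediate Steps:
d = -70 (d = -4 - 66 = -70)
r(d)/(-142 - 21*(-132)) = (68 - 70)/(-142 - 21*(-132)) = -2/(-142 + 2772) = -2/2630 = -2*1/2630 = -1/1315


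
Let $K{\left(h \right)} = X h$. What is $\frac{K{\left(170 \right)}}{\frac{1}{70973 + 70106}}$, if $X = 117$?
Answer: $2806061310$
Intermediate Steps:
$K{\left(h \right)} = 117 h$
$\frac{K{\left(170 \right)}}{\frac{1}{70973 + 70106}} = \frac{117 \cdot 170}{\frac{1}{70973 + 70106}} = \frac{19890}{\frac{1}{141079}} = 19890 \frac{1}{\frac{1}{141079}} = 19890 \cdot 141079 = 2806061310$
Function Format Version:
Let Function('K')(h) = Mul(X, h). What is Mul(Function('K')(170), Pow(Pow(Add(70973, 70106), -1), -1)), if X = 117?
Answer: 2806061310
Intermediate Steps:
Function('K')(h) = Mul(117, h)
Mul(Function('K')(170), Pow(Pow(Add(70973, 70106), -1), -1)) = Mul(Mul(117, 170), Pow(Pow(Add(70973, 70106), -1), -1)) = Mul(19890, Pow(Pow(141079, -1), -1)) = Mul(19890, Pow(Rational(1, 141079), -1)) = Mul(19890, 141079) = 2806061310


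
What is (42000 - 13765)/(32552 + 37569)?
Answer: 28235/70121 ≈ 0.40266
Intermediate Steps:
(42000 - 13765)/(32552 + 37569) = 28235/70121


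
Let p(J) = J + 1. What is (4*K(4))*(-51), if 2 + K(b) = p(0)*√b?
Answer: 0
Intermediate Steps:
p(J) = 1 + J
K(b) = -2 + √b (K(b) = -2 + (1 + 0)*√b = -2 + 1*√b = -2 + √b)
(4*K(4))*(-51) = (4*(-2 + √4))*(-51) = (4*(-2 + 2))*(-51) = (4*0)*(-51) = 0*(-51) = 0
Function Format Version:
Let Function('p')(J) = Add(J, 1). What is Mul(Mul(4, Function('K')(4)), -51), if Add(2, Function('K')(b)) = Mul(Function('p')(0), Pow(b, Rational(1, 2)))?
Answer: 0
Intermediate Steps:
Function('p')(J) = Add(1, J)
Function('K')(b) = Add(-2, Pow(b, Rational(1, 2))) (Function('K')(b) = Add(-2, Mul(Add(1, 0), Pow(b, Rational(1, 2)))) = Add(-2, Mul(1, Pow(b, Rational(1, 2)))) = Add(-2, Pow(b, Rational(1, 2))))
Mul(Mul(4, Function('K')(4)), -51) = Mul(Mul(4, Add(-2, Pow(4, Rational(1, 2)))), -51) = Mul(Mul(4, Add(-2, 2)), -51) = Mul(Mul(4, 0), -51) = Mul(0, -51) = 0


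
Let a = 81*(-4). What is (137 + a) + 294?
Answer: 107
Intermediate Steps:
a = -324
(137 + a) + 294 = (137 - 324) + 294 = -187 + 294 = 107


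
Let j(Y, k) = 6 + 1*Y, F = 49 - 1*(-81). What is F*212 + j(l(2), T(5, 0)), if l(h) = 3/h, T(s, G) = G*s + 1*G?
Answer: 55135/2 ≈ 27568.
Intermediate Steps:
T(s, G) = G + G*s (T(s, G) = G*s + G = G + G*s)
F = 130 (F = 49 + 81 = 130)
j(Y, k) = 6 + Y
F*212 + j(l(2), T(5, 0)) = 130*212 + (6 + 3/2) = 27560 + (6 + 3*(1/2)) = 27560 + (6 + 3/2) = 27560 + 15/2 = 55135/2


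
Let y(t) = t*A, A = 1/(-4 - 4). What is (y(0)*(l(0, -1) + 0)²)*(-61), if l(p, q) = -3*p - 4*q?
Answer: 0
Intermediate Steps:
A = -⅛ (A = 1/(-8) = -⅛ ≈ -0.12500)
y(t) = -t/8 (y(t) = t*(-⅛) = -t/8)
l(p, q) = -4*q - 3*p
(y(0)*(l(0, -1) + 0)²)*(-61) = ((-⅛*0)*((-4*(-1) - 3*0) + 0)²)*(-61) = (0*((4 + 0) + 0)²)*(-61) = (0*(4 + 0)²)*(-61) = (0*4²)*(-61) = (0*16)*(-61) = 0*(-61) = 0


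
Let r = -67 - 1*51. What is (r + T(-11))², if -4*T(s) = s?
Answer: 212521/16 ≈ 13283.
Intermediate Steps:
T(s) = -s/4
r = -118 (r = -67 - 51 = -118)
(r + T(-11))² = (-118 - ¼*(-11))² = (-118 + 11/4)² = (-461/4)² = 212521/16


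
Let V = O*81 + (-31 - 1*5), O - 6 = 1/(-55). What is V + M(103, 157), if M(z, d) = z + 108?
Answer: 36274/55 ≈ 659.53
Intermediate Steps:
M(z, d) = 108 + z
O = 329/55 (O = 6 + 1/(-55) = 6 - 1/55 = 329/55 ≈ 5.9818)
V = 24669/55 (V = (329/55)*81 + (-31 - 1*5) = 26649/55 + (-31 - 5) = 26649/55 - 36 = 24669/55 ≈ 448.53)
V + M(103, 157) = 24669/55 + (108 + 103) = 24669/55 + 211 = 36274/55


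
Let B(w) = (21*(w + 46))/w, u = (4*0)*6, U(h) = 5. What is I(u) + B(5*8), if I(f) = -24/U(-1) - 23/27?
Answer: 21329/540 ≈ 39.498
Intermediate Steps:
u = 0 (u = 0*6 = 0)
B(w) = (966 + 21*w)/w (B(w) = (21*(46 + w))/w = (966 + 21*w)/w)
I(f) = -763/135 (I(f) = -24/5 - 23/27 = -763/135)
I(u) + B(5*8) = -763/135 + (21 + 966/((5*8))) = -763/135 + (21 + 966/40) = -763/135 + (21 + 966*(1/40)) = -763/135 + (21 + 483/20) = -763/135 + 903/20 = 21329/540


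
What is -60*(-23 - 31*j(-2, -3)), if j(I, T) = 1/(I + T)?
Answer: 1008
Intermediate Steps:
-60*(-23 - 31*j(-2, -3)) = -60*(-23 - 31/(-2 - 3)) = -60*(-23 - 31/(-5)) = -60*(-23 - 31*(-⅕)) = -60*(-23 + 31/5) = -60*(-84/5) = 1008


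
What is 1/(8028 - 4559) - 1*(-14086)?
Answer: 48864335/3469 ≈ 14086.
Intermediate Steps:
1/(8028 - 4559) - 1*(-14086) = 1/3469 + 14086 = 48864335/3469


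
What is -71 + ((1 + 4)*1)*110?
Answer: 479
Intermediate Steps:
-71 + ((1 + 4)*1)*110 = -71 + (5*1)*110 = -71 + 5*110 = -71 + 550 = 479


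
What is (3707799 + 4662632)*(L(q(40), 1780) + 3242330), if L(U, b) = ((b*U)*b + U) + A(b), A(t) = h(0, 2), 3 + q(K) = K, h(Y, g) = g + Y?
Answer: 1008412348465839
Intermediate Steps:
h(Y, g) = Y + g
q(K) = -3 + K
A(t) = 2 (A(t) = 0 + 2 = 2)
L(U, b) = 2 + U + U*b**2 (L(U, b) = ((b*U)*b + U) + 2 = ((U*b)*b + U) + 2 = (U*b**2 + U) + 2 = (U + U*b**2) + 2 = 2 + U + U*b**2)
(3707799 + 4662632)*(L(q(40), 1780) + 3242330) = (3707799 + 4662632)*((2 + (-3 + 40) + (-3 + 40)*1780**2) + 3242330) = 8370431*((2 + 37 + 37*3168400) + 3242330) = 8370431*((2 + 37 + 117230800) + 3242330) = 8370431*(117230839 + 3242330) = 8370431*120473169 = 1008412348465839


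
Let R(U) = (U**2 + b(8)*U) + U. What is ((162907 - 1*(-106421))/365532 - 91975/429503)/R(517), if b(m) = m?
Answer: 6838114857/3557841900904786 ≈ 1.9220e-6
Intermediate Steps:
R(U) = U**2 + 9*U (R(U) = (U**2 + 8*U) + U = U**2 + 9*U)
((162907 - 1*(-106421))/365532 - 91975/429503)/R(517) = ((162907 - 1*(-106421))/365532 - 91975/429503)/((517*(9 + 517))) = ((162907 + 106421)*(1/365532) - 91975*1/429503)/((517*526)) = (269328*(1/365532) - 91975/429503)/271942 = (22444/30461 - 91975/429503)*(1/271942) = (6838114857/13083090883)*(1/271942) = 6838114857/3557841900904786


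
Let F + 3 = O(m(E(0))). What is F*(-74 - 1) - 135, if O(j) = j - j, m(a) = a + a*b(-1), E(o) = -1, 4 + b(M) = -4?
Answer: 90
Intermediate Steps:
b(M) = -8 (b(M) = -4 - 4 = -8)
m(a) = -7*a (m(a) = a + a*(-8) = a - 8*a = -7*a)
O(j) = 0
F = -3 (F = -3 + 0 = -3)
F*(-74 - 1) - 135 = -3*(-74 - 1) - 135 = -3*(-75) - 135 = 225 - 135 = 90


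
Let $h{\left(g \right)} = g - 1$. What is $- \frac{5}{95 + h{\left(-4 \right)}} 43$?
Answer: $- \frac{43}{18} \approx -2.3889$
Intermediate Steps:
$h{\left(g \right)} = -1 + g$ ($h{\left(g \right)} = g - 1 = -1 + g$)
$- \frac{5}{95 + h{\left(-4 \right)}} 43 = - \frac{5}{95 - 5} \cdot 43 = - \frac{5}{90} \cdot 43 = \left(-5\right) \frac{1}{90} \cdot 43 = \left(- \frac{1}{18}\right) 43 = - \frac{43}{18}$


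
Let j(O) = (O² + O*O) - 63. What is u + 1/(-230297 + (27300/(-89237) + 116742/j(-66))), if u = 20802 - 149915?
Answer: -7649322633513839168/59245177737769 ≈ -1.2911e+5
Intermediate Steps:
j(O) = -63 + 2*O² (j(O) = (O² + O²) - 63 = 2*O² - 63 = -63 + 2*O²)
u = -129113
u + 1/(-230297 + (27300/(-89237) + 116742/j(-66))) = -129113 + 1/(-230297 + (27300/(-89237) + 116742/(-63 + 2*(-66)²))) = -129113 + 1/(-230297 + (27300*(-1/89237) + 116742/(-63 + 2*4356))) = -129113 + 1/(-230297 + (-27300/89237 + 116742/(-63 + 8712))) = -129113 + 1/(-230297 + (-27300/89237 + 116742/8649)) = -129113 + 1/(-230297 + (-27300/89237 + 116742*(1/8649))) = -129113 + 1/(-230297 + (-27300/89237 + 38914/2883)) = -129113 + 1/(-230297 + 3393862718/257270271) = -129113 + 1/(-59245177737769/257270271) = -129113 - 257270271/59245177737769 = -7649322633513839168/59245177737769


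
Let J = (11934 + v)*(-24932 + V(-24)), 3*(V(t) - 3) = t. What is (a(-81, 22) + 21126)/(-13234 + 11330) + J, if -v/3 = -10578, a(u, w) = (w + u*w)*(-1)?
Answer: -1036679379475/952 ≈ -1.0889e+9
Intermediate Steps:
a(u, w) = -w - u*w
V(t) = 3 + t/3
v = 31734 (v = -3*(-10578) = 31734)
J = -1088948916 (J = (11934 + 31734)*(-24932 + (3 + (⅓)*(-24))) = 43668*(-24932 + (3 - 8)) = 43668*(-24932 - 5) = 43668*(-24937) = -1088948916)
(a(-81, 22) + 21126)/(-13234 + 11330) + J = (-1*22*(1 - 81) + 21126)/(-13234 + 11330) - 1088948916 = (-1*22*(-80) + 21126)/(-1904) - 1088948916 = (1760 + 21126)*(-1/1904) - 1088948916 = 22886*(-1/1904) - 1088948916 = -11443/952 - 1088948916 = -1036679379475/952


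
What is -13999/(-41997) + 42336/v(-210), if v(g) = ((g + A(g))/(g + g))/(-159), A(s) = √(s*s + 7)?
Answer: 254447827201/3 + 403885440*√44107 ≈ 1.6964e+11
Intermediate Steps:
A(s) = √(7 + s²) (A(s) = √(s² + 7) = √(7 + s²))
v(g) = -(g + √(7 + g²))/(318*g) (v(g) = ((g + √(7 + g²))/(g + g))/(-159) = ((g + √(7 + g²))/((2*g)))*(-1/159) = ((g + √(7 + g²))*(1/(2*g)))*(-1/159) = ((g + √(7 + g²))/(2*g))*(-1/159) = -(g + √(7 + g²))/(318*g))
-13999/(-41997) + 42336/v(-210) = -13999/(-41997) + 42336/(((1/318)*(-1*(-210) - √(7 + (-210)²))/(-210))) = -13999*(-1/41997) + 42336/(((1/318)*(-1/210)*(210 - √(7 + 44100)))) = ⅓ + 42336/(((1/318)*(-1/210)*(210 - √44107))) = ⅓ + 42336/(-1/318 + √44107/66780)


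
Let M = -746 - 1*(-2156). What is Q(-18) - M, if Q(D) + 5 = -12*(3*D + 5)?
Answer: -827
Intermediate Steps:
Q(D) = -65 - 36*D (Q(D) = -5 - 12*(3*D + 5) = -5 - 12*(5 + 3*D) = -5 + (-60 - 36*D) = -65 - 36*D)
M = 1410 (M = -746 + 2156 = 1410)
Q(-18) - M = (-65 - 36*(-18)) - 1*1410 = (-65 + 648) - 1410 = 583 - 1410 = -827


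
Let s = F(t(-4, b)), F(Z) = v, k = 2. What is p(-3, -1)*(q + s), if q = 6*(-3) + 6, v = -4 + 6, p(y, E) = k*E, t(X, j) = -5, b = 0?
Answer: 20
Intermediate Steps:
p(y, E) = 2*E
v = 2
F(Z) = 2
s = 2
q = -12 (q = -18 + 6 = -12)
p(-3, -1)*(q + s) = (2*(-1))*(-12 + 2) = -2*(-10) = 20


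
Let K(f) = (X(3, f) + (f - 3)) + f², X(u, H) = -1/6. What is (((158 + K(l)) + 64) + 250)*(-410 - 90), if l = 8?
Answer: -811250/3 ≈ -2.7042e+5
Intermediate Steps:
X(u, H) = -⅙ (X(u, H) = -1*⅙ = -⅙)
K(f) = -19/6 + f + f² (K(f) = (-⅙ + (f - 3)) + f² = (-⅙ + (-3 + f)) + f² = (-19/6 + f) + f² = -19/6 + f + f²)
(((158 + K(l)) + 64) + 250)*(-410 - 90) = (((158 + (-19/6 + 8 + 8²)) + 64) + 250)*(-410 - 90) = (((158 + (-19/6 + 8 + 64)) + 64) + 250)*(-500) = (((158 + 413/6) + 64) + 250)*(-500) = ((1361/6 + 64) + 250)*(-500) = (1745/6 + 250)*(-500) = (3245/6)*(-500) = -811250/3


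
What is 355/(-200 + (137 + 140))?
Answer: 355/77 ≈ 4.6104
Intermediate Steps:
355/(-200 + (137 + 140)) = 355/(-200 + 277) = 355/77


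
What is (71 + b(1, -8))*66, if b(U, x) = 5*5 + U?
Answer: 6402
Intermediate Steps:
b(U, x) = 25 + U
(71 + b(1, -8))*66 = (71 + (25 + 1))*66 = (71 + 26)*66 = 97*66 = 6402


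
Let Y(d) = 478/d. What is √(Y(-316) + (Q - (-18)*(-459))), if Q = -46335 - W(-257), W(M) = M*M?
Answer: I*√3011844506/158 ≈ 347.34*I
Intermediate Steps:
W(M) = M²
Q = -112384 (Q = -46335 - 1*(-257)² = -46335 - 1*66049 = -46335 - 66049 = -112384)
√(Y(-316) + (Q - (-18)*(-459))) = √(478/(-316) + (-112384 - (-18)*(-459))) = √(478*(-1/316) + (-112384 - 1*8262)) = √(-239/158 + (-112384 - 8262)) = √(-239/158 - 120646) = √(-19062307/158) = I*√3011844506/158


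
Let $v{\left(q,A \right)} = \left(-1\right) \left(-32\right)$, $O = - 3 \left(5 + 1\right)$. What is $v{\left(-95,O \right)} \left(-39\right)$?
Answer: $-1248$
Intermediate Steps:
$O = -18$ ($O = \left(-3\right) 6 = -18$)
$v{\left(q,A \right)} = 32$
$v{\left(-95,O \right)} \left(-39\right) = 32 \left(-39\right) = -1248$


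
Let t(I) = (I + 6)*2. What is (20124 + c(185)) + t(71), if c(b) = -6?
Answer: 20272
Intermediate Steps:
t(I) = 12 + 2*I (t(I) = (6 + I)*2 = 12 + 2*I)
(20124 + c(185)) + t(71) = (20124 - 6) + (12 + 2*71) = 20118 + (12 + 142) = 20118 + 154 = 20272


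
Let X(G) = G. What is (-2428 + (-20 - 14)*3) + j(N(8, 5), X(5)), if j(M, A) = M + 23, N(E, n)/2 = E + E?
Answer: -2475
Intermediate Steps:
N(E, n) = 4*E (N(E, n) = 2*(E + E) = 2*(2*E) = 4*E)
j(M, A) = 23 + M
(-2428 + (-20 - 14)*3) + j(N(8, 5), X(5)) = (-2428 + (-20 - 14)*3) + (23 + 4*8) = (-2428 - 34*3) + (23 + 32) = (-2428 - 102) + 55 = -2530 + 55 = -2475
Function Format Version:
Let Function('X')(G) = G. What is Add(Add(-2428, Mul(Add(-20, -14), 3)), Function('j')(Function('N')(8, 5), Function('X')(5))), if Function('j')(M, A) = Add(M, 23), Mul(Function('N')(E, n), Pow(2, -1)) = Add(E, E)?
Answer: -2475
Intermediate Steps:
Function('N')(E, n) = Mul(4, E) (Function('N')(E, n) = Mul(2, Add(E, E)) = Mul(2, Mul(2, E)) = Mul(4, E))
Function('j')(M, A) = Add(23, M)
Add(Add(-2428, Mul(Add(-20, -14), 3)), Function('j')(Function('N')(8, 5), Function('X')(5))) = Add(Add(-2428, Mul(Add(-20, -14), 3)), Add(23, Mul(4, 8))) = Add(Add(-2428, Mul(-34, 3)), Add(23, 32)) = Add(Add(-2428, -102), 55) = Add(-2530, 55) = -2475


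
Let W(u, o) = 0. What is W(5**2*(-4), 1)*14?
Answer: 0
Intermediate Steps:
W(5**2*(-4), 1)*14 = 0*14 = 0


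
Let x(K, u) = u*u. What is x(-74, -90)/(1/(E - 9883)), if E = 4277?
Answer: -45408600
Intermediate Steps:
x(K, u) = u²
x(-74, -90)/(1/(E - 9883)) = (-90)²/(1/(4277 - 9883)) = 8100/(1/(-5606)) = 8100/(-1/5606) = 8100*(-5606) = -45408600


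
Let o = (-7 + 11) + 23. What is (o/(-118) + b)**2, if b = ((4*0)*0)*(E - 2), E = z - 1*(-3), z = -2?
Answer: 729/13924 ≈ 0.052356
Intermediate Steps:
o = 27 (o = 4 + 23 = 27)
E = 1 (E = -2 - 1*(-3) = -2 + 3 = 1)
b = 0 (b = ((4*0)*0)*(1 - 2) = (0*0)*(-1) = 0*(-1) = 0)
(o/(-118) + b)**2 = (27/(-118) + 0)**2 = (27*(-1/118) + 0)**2 = (-27/118 + 0)**2 = (-27/118)**2 = 729/13924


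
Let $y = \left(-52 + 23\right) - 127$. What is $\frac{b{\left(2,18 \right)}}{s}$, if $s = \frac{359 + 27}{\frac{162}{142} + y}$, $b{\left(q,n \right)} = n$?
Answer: $- \frac{98955}{13703} \approx -7.2214$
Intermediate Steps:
$y = -156$ ($y = -29 - 127 = -156$)
$s = - \frac{27406}{10995}$ ($s = \frac{359 + 27}{\frac{162}{142} - 156} = \frac{386}{162 \cdot \frac{1}{142} - 156} = \frac{386}{\frac{81}{71} - 156} = \frac{386}{- \frac{10995}{71}} = 386 \left(- \frac{71}{10995}\right) = - \frac{27406}{10995} \approx -2.4926$)
$\frac{b{\left(2,18 \right)}}{s} = \frac{18}{- \frac{27406}{10995}} = 18 \left(- \frac{10995}{27406}\right) = - \frac{98955}{13703}$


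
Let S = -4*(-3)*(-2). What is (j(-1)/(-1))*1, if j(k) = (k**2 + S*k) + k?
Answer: -24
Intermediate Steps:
S = -24 (S = 12*(-2) = -24)
j(k) = k**2 - 23*k (j(k) = (k**2 - 24*k) + k = k**2 - 23*k)
(j(-1)/(-1))*1 = ((-(-23 - 1))/(-1))*1 = -(-1)*(-24)*1 = -1*24*1 = -24*1 = -24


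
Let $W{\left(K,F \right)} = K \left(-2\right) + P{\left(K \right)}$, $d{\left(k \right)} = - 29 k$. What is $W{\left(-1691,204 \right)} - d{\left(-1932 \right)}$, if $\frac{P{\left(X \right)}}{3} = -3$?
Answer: $-52655$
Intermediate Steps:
$P{\left(X \right)} = -9$ ($P{\left(X \right)} = 3 \left(-3\right) = -9$)
$W{\left(K,F \right)} = -9 - 2 K$ ($W{\left(K,F \right)} = K \left(-2\right) - 9 = - 2 K - 9 = -9 - 2 K$)
$W{\left(-1691,204 \right)} - d{\left(-1932 \right)} = \left(-9 - -3382\right) - \left(-29\right) \left(-1932\right) = \left(-9 + 3382\right) - 56028 = 3373 - 56028 = -52655$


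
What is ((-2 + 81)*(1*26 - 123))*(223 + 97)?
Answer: -2452160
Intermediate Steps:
((-2 + 81)*(1*26 - 123))*(223 + 97) = (79*(26 - 123))*320 = (79*(-97))*320 = -7663*320 = -2452160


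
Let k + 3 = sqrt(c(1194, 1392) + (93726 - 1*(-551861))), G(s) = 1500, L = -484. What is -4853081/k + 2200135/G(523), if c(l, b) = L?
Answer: 139745502319/96764100 - 4853081*sqrt(645103)/645094 ≈ -4598.2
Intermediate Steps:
c(l, b) = -484
k = -3 + sqrt(645103) (k = -3 + sqrt(-484 + (93726 - 1*(-551861))) = -3 + sqrt(-484 + (93726 + 551861)) = -3 + sqrt(-484 + 645587) = -3 + sqrt(645103) ≈ 800.18)
-4853081/k + 2200135/G(523) = -4853081/(-3 + sqrt(645103)) + 2200135/1500 = -4853081/(-3 + sqrt(645103)) + 2200135*(1/1500) = -4853081/(-3 + sqrt(645103)) + 440027/300 = 440027/300 - 4853081/(-3 + sqrt(645103))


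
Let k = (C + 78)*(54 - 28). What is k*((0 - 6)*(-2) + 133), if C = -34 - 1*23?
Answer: 79170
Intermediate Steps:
C = -57 (C = -34 - 23 = -57)
k = 546 (k = (-57 + 78)*(54 - 28) = 21*26 = 546)
k*((0 - 6)*(-2) + 133) = 546*((0 - 6)*(-2) + 133) = 546*(-6*(-2) + 133) = 546*(12 + 133) = 546*145 = 79170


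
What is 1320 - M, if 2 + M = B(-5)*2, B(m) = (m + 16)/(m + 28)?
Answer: 30384/23 ≈ 1321.0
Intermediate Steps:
B(m) = (16 + m)/(28 + m)
M = -24/23 (M = -2 + ((16 - 5)/(28 - 5))*2 = -2 + (11/23)*2 = -2 + 22/23 = -24/23 ≈ -1.0435)
1320 - M = 1320 - 1*(-24/23) = 1320 + 24/23 = 30384/23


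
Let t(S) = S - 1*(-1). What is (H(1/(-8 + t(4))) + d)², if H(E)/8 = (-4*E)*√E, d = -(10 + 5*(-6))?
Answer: 9776/27 + 1280*I*√3/9 ≈ 362.07 + 246.34*I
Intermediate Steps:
t(S) = 1 + S (t(S) = S + 1 = 1 + S)
d = 20 (d = -(10 - 30) = -1*(-20) = 20)
H(E) = -32*E^(3/2) (H(E) = 8*((-4*E)*√E) = 8*(-4*E^(3/2)) = -32*E^(3/2))
(H(1/(-8 + t(4))) + d)² = (-32*(-I*√3/9) + 20)² = (-(-32)*I*√3/9 + 20)² = (32*I*√3/9 + 20)² = (20 + 32*I*√3/9)²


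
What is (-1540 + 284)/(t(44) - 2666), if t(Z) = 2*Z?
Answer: 628/1289 ≈ 0.48720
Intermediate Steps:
(-1540 + 284)/(t(44) - 2666) = (-1540 + 284)/(2*44 - 2666) = -1256/(88 - 2666) = -1256/(-2578) = -1256*(-1/2578) = 628/1289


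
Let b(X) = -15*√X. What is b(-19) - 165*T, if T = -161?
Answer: 26565 - 15*I*√19 ≈ 26565.0 - 65.384*I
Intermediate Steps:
b(-19) - 165*T = -15*I*√19 - 165*(-161) = -15*I*√19 + 26565 = 26565 - 15*I*√19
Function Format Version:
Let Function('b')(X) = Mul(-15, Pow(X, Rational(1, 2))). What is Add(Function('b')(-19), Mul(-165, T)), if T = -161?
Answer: Add(26565, Mul(-15, I, Pow(19, Rational(1, 2)))) ≈ Add(26565., Mul(-65.384, I))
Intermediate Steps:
Add(Function('b')(-19), Mul(-165, T)) = Add(Mul(-15, Pow(-19, Rational(1, 2))), Mul(-165, -161)) = Add(Mul(-15, Mul(I, Pow(19, Rational(1, 2)))), 26565) = Add(Mul(-15, I, Pow(19, Rational(1, 2))), 26565) = Add(26565, Mul(-15, I, Pow(19, Rational(1, 2))))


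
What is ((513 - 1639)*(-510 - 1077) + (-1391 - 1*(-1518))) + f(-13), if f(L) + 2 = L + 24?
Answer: 1787098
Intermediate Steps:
f(L) = 22 + L (f(L) = -2 + (L + 24) = -2 + (24 + L) = 22 + L)
((513 - 1639)*(-510 - 1077) + (-1391 - 1*(-1518))) + f(-13) = ((513 - 1639)*(-510 - 1077) + (-1391 - 1*(-1518))) + (22 - 13) = (-1126*(-1587) + (-1391 + 1518)) + 9 = (1786962 + 127) + 9 = 1787089 + 9 = 1787098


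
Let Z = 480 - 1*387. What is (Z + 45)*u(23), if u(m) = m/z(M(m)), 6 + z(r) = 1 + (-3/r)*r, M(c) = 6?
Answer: -1587/4 ≈ -396.75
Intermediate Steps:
z(r) = -8 (z(r) = -6 + (1 + (-3/r)*r) = -6 + (1 - 3) = -6 - 2 = -8)
Z = 93 (Z = 480 - 387 = 93)
u(m) = -m/8 (u(m) = m/(-8) = m*(-⅛) = -m/8)
(Z + 45)*u(23) = (93 + 45)*(-⅛*23) = 138*(-23/8) = -1587/4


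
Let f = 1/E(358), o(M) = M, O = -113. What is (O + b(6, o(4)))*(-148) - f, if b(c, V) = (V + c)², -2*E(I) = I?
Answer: 344397/179 ≈ 1924.0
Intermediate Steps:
E(I) = -I/2
f = -1/179 (f = 1/(-½*358) = 1/(-179) = -1/179 ≈ -0.0055866)
(O + b(6, o(4)))*(-148) - f = (-113 + (4 + 6)²)*(-148) - 1*(-1/179) = (-113 + 10²)*(-148) + 1/179 = (-113 + 100)*(-148) + 1/179 = -13*(-148) + 1/179 = 1924 + 1/179 = 344397/179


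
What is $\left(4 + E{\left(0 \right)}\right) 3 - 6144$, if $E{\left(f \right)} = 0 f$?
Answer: $-6132$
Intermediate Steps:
$E{\left(f \right)} = 0$
$\left(4 + E{\left(0 \right)}\right) 3 - 6144 = \left(4 + 0\right) 3 - 6144 = 4 \cdot 3 - 6144 = 12 - 6144 = -6132$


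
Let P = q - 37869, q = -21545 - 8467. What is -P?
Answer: 67881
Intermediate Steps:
q = -30012
P = -67881 (P = -30012 - 37869 = -67881)
-P = -1*(-67881) = 67881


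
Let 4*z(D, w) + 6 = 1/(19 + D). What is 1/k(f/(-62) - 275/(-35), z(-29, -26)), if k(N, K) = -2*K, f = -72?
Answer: 20/61 ≈ 0.32787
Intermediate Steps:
z(D, w) = -3/2 + 1/(4*(19 + D))
1/k(f/(-62) - 275/(-35), z(-29, -26)) = 1/(-(-113 - 6*(-29))/(2*(19 - 29))) = 1/(-(-113 + 174)/(2*(-10))) = 1/(-(-1)*61/(2*10)) = 1/(-2*(-61/40)) = 1/(61/20) = 20/61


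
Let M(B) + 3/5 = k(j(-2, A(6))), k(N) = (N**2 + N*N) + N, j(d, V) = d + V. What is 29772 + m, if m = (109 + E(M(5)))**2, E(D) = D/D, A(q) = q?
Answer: 41872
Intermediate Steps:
j(d, V) = V + d
k(N) = N + 2*N**2 (k(N) = (N**2 + N**2) + N = 2*N**2 + N = N + 2*N**2)
M(B) = 177/5 (M(B) = -3/5 + (6 - 2)*(1 + 2*(6 - 2)) = -3/5 + 4*(1 + 2*4) = -3/5 + 4*(1 + 8) = -3/5 + 4*9 = -3/5 + 36 = 177/5)
E(D) = 1
m = 12100 (m = (109 + 1)**2 = 110**2 = 12100)
29772 + m = 29772 + 12100 = 41872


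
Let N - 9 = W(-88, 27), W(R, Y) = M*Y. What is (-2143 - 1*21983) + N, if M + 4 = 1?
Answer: -24198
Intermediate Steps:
M = -3 (M = -4 + 1 = -3)
W(R, Y) = -3*Y
N = -72 (N = 9 - 3*27 = 9 - 81 = -72)
(-2143 - 1*21983) + N = (-2143 - 1*21983) - 72 = (-2143 - 21983) - 72 = -24126 - 72 = -24198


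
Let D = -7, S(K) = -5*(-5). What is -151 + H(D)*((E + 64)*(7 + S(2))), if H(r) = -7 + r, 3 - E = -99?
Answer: -74519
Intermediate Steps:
S(K) = 25
E = 102 (E = 3 - 1*(-99) = 3 + 99 = 102)
-151 + H(D)*((E + 64)*(7 + S(2))) = -151 + (-7 - 7)*((102 + 64)*(7 + 25)) = -151 - 2324*32 = -151 - 14*5312 = -151 - 74368 = -74519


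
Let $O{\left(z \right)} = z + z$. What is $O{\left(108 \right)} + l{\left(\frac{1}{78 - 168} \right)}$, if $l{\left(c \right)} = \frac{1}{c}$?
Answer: $126$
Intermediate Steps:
$O{\left(z \right)} = 2 z$
$O{\left(108 \right)} + l{\left(\frac{1}{78 - 168} \right)} = 2 \cdot 108 + \frac{1}{\frac{1}{78 - 168}} = 216 + \frac{1}{\frac{1}{-90}} = 216 + \frac{1}{- \frac{1}{90}} = 216 - 90 = 126$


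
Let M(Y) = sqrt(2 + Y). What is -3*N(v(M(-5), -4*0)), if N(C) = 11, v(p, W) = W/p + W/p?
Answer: -33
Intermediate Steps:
v(p, W) = 2*W/p
-3*N(v(M(-5), -4*0)) = -3*11 = -33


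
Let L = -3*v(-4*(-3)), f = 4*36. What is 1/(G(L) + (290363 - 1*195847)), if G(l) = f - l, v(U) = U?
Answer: 1/94696 ≈ 1.0560e-5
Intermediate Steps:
f = 144
L = -36 (L = -(-12)*(-3) = -3*12 = -36)
G(l) = 144 - l
1/(G(L) + (290363 - 1*195847)) = 1/((144 - 1*(-36)) + (290363 - 1*195847)) = 1/((144 + 36) + (290363 - 195847)) = 1/(180 + 94516) = 1/94696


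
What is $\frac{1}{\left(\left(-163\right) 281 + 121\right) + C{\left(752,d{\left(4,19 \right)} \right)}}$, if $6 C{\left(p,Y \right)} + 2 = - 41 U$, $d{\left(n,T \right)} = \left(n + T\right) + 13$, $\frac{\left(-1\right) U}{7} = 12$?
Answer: $- \frac{3}{135325} \approx -2.2169 \cdot 10^{-5}$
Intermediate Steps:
$U = -84$ ($U = \left(-7\right) 12 = -84$)
$d{\left(n,T \right)} = 13 + T + n$ ($d{\left(n,T \right)} = \left(T + n\right) + 13 = 13 + T + n$)
$C{\left(p,Y \right)} = \frac{1721}{3}$ ($C{\left(p,Y \right)} = - \frac{1}{3} + \frac{\left(-41\right) \left(-84\right)}{6} = - \frac{1}{3} + \frac{1}{6} \cdot 3444 = - \frac{1}{3} + 574 = \frac{1721}{3}$)
$\frac{1}{\left(\left(-163\right) 281 + 121\right) + C{\left(752,d{\left(4,19 \right)} \right)}} = \frac{1}{\left(\left(-163\right) 281 + 121\right) + \frac{1721}{3}} = \frac{1}{\left(-45803 + 121\right) + \frac{1721}{3}} = \frac{1}{-45682 + \frac{1721}{3}} = \frac{1}{- \frac{135325}{3}} = - \frac{3}{135325}$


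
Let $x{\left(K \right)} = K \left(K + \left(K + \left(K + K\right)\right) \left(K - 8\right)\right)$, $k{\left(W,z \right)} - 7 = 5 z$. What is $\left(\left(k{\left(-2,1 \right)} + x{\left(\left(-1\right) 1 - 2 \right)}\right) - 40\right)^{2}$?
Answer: $99856$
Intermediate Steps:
$k{\left(W,z \right)} = 7 + 5 z$
$x{\left(K \right)} = K \left(K + 3 K \left(-8 + K\right)\right)$ ($x{\left(K \right)} = K \left(K + \left(K + 2 K\right) \left(-8 + K\right)\right) = K \left(K + 3 K \left(-8 + K\right)\right)$)
$\left(\left(k{\left(-2,1 \right)} + x{\left(\left(-1\right) 1 - 2 \right)}\right) - 40\right)^{2} = \left(\left(\left(7 + 5 \cdot 1\right) + \left(\left(-1\right) 1 - 2\right)^{2} \left(-23 + 3 \left(\left(-1\right) 1 - 2\right)\right)\right) - 40\right)^{2} = \left(\left(\left(7 + 5\right) + \left(-1 - 2\right)^{2} \left(-23 + 3 \left(-1 - 2\right)\right)\right) - 40\right)^{2} = \left(\left(12 + \left(-3\right)^{2} \left(-23 + 3 \left(-3\right)\right)\right) - 40\right)^{2} = \left(\left(12 + 9 \left(-23 - 9\right)\right) - 40\right)^{2} = \left(\left(12 + 9 \left(-32\right)\right) - 40\right)^{2} = \left(\left(12 - 288\right) - 40\right)^{2} = \left(-276 - 40\right)^{2} = \left(-316\right)^{2} = 99856$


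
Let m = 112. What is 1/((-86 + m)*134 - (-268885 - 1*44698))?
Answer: 1/317067 ≈ 3.1539e-6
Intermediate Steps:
1/((-86 + m)*134 - (-268885 - 1*44698)) = 1/((-86 + 112)*134 - (-268885 - 1*44698)) = 1/(26*134 - (-268885 - 44698)) = 1/(3484 - 1*(-313583)) = 1/(3484 + 313583) = 1/317067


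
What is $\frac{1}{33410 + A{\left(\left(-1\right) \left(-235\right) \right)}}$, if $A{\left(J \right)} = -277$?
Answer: $\frac{1}{33133} \approx 3.0181 \cdot 10^{-5}$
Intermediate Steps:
$\frac{1}{33410 + A{\left(\left(-1\right) \left(-235\right) \right)}} = \frac{1}{33410 - 277} = \frac{1}{33133}$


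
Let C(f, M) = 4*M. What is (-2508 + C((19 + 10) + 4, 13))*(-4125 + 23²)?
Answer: 8831776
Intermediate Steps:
(-2508 + C((19 + 10) + 4, 13))*(-4125 + 23²) = (-2508 + 4*13)*(-4125 + 23²) = (-2508 + 52)*(-4125 + 529) = -2456*(-3596) = 8831776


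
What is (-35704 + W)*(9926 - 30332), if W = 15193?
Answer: 418547466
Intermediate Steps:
(-35704 + W)*(9926 - 30332) = (-35704 + 15193)*(9926 - 30332) = -20511*(-20406) = 418547466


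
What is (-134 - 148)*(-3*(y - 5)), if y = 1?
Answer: -3384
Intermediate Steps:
(-134 - 148)*(-3*(y - 5)) = (-134 - 148)*(-3*(1 - 5)) = -(-846)*(-4) = -282*12 = -3384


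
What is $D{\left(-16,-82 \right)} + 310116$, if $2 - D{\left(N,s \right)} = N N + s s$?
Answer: $303138$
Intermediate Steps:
$D{\left(N,s \right)} = 2 - N^{2} - s^{2}$ ($D{\left(N,s \right)} = 2 - \left(N N + s s\right) = 2 - \left(N^{2} + s^{2}\right) = 2 - N^{2} - s^{2}$)
$D{\left(-16,-82 \right)} + 310116 = \left(2 - \left(-16\right)^{2} - \left(-82\right)^{2}\right) + 310116 = \left(2 - 256 - 6724\right) + 310116 = -6978 + 310116 = 303138$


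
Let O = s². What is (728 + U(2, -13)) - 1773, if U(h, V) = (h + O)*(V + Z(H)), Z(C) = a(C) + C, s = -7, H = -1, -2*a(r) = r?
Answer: -3467/2 ≈ -1733.5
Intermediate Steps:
a(r) = -r/2
Z(C) = C/2 (Z(C) = -C/2 + C = C/2)
O = 49 (O = (-7)² = 49)
U(h, V) = (49 + h)*(-½ + V) (U(h, V) = (h + 49)*(V + (½)*(-1)) = (49 + h)*(V - ½) = (49 + h)*(-½ + V))
(728 + U(2, -13)) - 1773 = (728 + (-49/2 + 49*(-13) - ½*2 - 13*2)) - 1773 = (728 + (-49/2 - 637 - 1 - 26)) - 1773 = (728 - 1377/2) - 1773 = 79/2 - 1773 = -3467/2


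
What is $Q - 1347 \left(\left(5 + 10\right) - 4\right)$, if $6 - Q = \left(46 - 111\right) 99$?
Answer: $-8376$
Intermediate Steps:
$Q = 6441$ ($Q = 6 - \left(46 - 111\right) 99 = 6 - \left(-65\right) 99 = 6 - -6435 = 6 + 6435 = 6441$)
$Q - 1347 \left(\left(5 + 10\right) - 4\right) = 6441 - 1347 \left(\left(5 + 10\right) - 4\right) = 6441 - 1347 \left(15 - 4\right) = 6441 - 1347 \cdot 11 = 6441 - 14817 = -8376$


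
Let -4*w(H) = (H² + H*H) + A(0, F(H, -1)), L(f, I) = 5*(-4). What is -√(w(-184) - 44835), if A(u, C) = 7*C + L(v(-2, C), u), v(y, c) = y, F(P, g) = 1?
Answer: -I*√247039/2 ≈ -248.52*I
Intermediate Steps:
L(f, I) = -20
A(u, C) = -20 + 7*C (A(u, C) = 7*C - 20 = -20 + 7*C)
w(H) = 13/4 - H²/2 (w(H) = -((H² + H*H) + (-20 + 7*1))/4 = -((H² + H²) + (-20 + 7))/4 = -(2*H² - 13)/4 = -(-13 + 2*H²)/4 = 13/4 - H²/2)
-√(w(-184) - 44835) = -√((13/4 - ½*(-184)²) - 44835) = -√((13/4 - ½*33856) - 44835) = -√((13/4 - 16928) - 44835) = -√(-67699/4 - 44835) = -√(-247039/4) = -I*√247039/2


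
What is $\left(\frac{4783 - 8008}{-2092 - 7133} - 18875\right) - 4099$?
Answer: $- \frac{2825759}{123} \approx -22974.0$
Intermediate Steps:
$\left(\frac{4783 - 8008}{-2092 - 7133} - 18875\right) - 4099 = \left(- \frac{3225}{-9225} - 18875\right) - 4099 = \left(\left(-3225\right) \left(- \frac{1}{9225}\right) - 18875\right) - 4099 = \left(\frac{43}{123} - 18875\right) - 4099 = - \frac{2321582}{123} - 4099 = - \frac{2825759}{123}$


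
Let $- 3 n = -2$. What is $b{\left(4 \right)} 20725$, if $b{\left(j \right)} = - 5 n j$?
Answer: $- \frac{829000}{3} \approx -2.7633 \cdot 10^{5}$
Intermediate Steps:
$n = \frac{2}{3}$ ($n = \left(- \frac{1}{3}\right) \left(-2\right) = \frac{2}{3} \approx 0.66667$)
$b{\left(j \right)} = - \frac{10 j}{3}$ ($b{\left(j \right)} = \left(-5\right) \frac{2}{3} j = - \frac{10 j}{3}$)
$b{\left(4 \right)} 20725 = \left(- \frac{10}{3}\right) 4 \cdot 20725 = \left(- \frac{40}{3}\right) 20725 = - \frac{829000}{3}$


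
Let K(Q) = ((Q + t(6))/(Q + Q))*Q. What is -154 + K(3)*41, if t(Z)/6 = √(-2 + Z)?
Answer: 307/2 ≈ 153.50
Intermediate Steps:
t(Z) = 6*√(-2 + Z)
K(Q) = 6 + Q/2 (K(Q) = ((Q + 6*√(-2 + 6))/(Q + Q))*Q = ((Q + 6*√4)/((2*Q)))*Q = ((Q + 6*2)*(1/(2*Q)))*Q = ((Q + 12)*(1/(2*Q)))*Q = ((12 + Q)*(1/(2*Q)))*Q = ((12 + Q)/(2*Q))*Q = 6 + Q/2)
-154 + K(3)*41 = -154 + (6 + (½)*3)*41 = -154 + (6 + 3/2)*41 = -154 + (15/2)*41 = -154 + 615/2 = 307/2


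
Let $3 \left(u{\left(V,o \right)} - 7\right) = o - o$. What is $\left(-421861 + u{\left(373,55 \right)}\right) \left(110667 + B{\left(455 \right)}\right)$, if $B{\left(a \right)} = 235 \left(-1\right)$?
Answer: $-46586180928$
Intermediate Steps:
$B{\left(a \right)} = -235$
$u{\left(V,o \right)} = 7$ ($u{\left(V,o \right)} = 7 + \frac{o - o}{3} = 7 + \frac{1}{3} \cdot 0 = 7 + 0 = 7$)
$\left(-421861 + u{\left(373,55 \right)}\right) \left(110667 + B{\left(455 \right)}\right) = \left(-421861 + 7\right) \left(110667 - 235\right) = \left(-421854\right) 110432 = -46586180928$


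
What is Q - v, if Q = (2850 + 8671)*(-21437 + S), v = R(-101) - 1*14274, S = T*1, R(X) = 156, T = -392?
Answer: -251477791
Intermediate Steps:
S = -392 (S = -392*1 = -392)
v = -14118 (v = 156 - 1*14274 = 156 - 14274 = -14118)
Q = -251491909 (Q = (2850 + 8671)*(-21437 - 392) = 11521*(-21829) = -251491909)
Q - v = -251491909 - 1*(-14118) = -251491909 + 14118 = -251477791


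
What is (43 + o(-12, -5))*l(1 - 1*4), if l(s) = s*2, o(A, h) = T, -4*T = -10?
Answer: -273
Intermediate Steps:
T = 5/2 (T = -¼*(-10) = 5/2 ≈ 2.5000)
o(A, h) = 5/2
l(s) = 2*s
(43 + o(-12, -5))*l(1 - 1*4) = (43 + 5/2)*(2*(1 - 1*4)) = 91*(2*(1 - 4))/2 = 91*(2*(-3))/2 = (91/2)*(-6) = -273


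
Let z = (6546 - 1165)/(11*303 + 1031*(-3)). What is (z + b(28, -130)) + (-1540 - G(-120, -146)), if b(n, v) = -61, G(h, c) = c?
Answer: -343819/240 ≈ -1432.6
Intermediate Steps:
z = 5381/240 (z = 5381/(3333 - 3093) = 5381/240 ≈ 22.421)
(z + b(28, -130)) + (-1540 - G(-120, -146)) = (5381/240 - 61) + (-1540 - 1*(-146)) = -9259/240 + (-1540 + 146) = -9259/240 - 1394 = -343819/240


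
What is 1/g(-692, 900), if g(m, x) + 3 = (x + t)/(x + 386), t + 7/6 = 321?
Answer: -7716/15829 ≈ -0.48746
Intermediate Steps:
t = 1919/6 (t = -7/6 + 321 = 1919/6 ≈ 319.83)
g(m, x) = -3 + (1919/6 + x)/(386 + x) (g(m, x) = -3 + (x + 1919/6)/(x + 386) = -3 + (1919/6 + x)/(386 + x))
1/g(-692, 900) = 1/((-5029 - 12*900)/(6*(386 + 900))) = 1/((⅙)*(-5029 - 10800)/1286) = 1/((⅙)*(1/1286)*(-15829)) = 1/(-15829/7716) = -7716/15829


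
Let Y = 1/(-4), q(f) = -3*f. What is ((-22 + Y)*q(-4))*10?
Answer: -2670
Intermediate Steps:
Y = -¼ ≈ -0.25000
((-22 + Y)*q(-4))*10 = ((-22 - ¼)*(-3*(-4)))*10 = -89/4*12*10 = -267*10 = -2670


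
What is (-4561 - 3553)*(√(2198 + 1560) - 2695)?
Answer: 21867230 - 8114*√3758 ≈ 2.1370e+7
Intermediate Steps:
(-4561 - 3553)*(√(2198 + 1560) - 2695) = -8114*(√3758 - 2695) = -8114*(-2695 + √3758) = 21867230 - 8114*√3758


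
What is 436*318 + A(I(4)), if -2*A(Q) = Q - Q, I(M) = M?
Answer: 138648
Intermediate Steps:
A(Q) = 0 (A(Q) = -(Q - Q)/2 = -1/2*0 = 0)
436*318 + A(I(4)) = 436*318 + 0 = 138648 + 0 = 138648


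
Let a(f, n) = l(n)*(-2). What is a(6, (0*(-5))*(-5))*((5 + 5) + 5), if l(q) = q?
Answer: 0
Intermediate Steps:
a(f, n) = -2*n (a(f, n) = n*(-2) = -2*n)
a(6, (0*(-5))*(-5))*((5 + 5) + 5) = (-2*0*(-5)*(-5))*((5 + 5) + 5) = (-0*(-5))*(10 + 5) = -2*0*15 = 0*15 = 0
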